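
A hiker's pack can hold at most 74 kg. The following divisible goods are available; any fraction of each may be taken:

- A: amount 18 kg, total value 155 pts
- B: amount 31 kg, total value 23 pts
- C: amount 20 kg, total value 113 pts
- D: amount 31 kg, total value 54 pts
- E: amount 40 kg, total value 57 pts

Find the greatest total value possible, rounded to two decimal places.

Take in order of value per unit:
- A (155/18 per unit): all 18 → value 155, running total 155.00
- C (113/20 per unit): all 20 → value 113, running total 268.00
- D (54/31 per unit): all 31 → value 54, running total 322.00
- E (57/40 per unit): 5 of 40 → value 5×57/40 = 7.1250, running total 329.13
Total 329.13.

329.13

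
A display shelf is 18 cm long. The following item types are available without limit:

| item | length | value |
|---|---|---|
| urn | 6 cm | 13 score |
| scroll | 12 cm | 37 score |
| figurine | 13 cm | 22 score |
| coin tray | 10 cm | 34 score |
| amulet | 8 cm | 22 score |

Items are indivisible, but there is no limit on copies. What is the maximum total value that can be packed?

Best value-per-unit is coin tray at 34/10; filling with it alone gives 1×34 = 34.
Optimal mix: 1×coin tray + 1×amulet → length 18, value 56.

56 score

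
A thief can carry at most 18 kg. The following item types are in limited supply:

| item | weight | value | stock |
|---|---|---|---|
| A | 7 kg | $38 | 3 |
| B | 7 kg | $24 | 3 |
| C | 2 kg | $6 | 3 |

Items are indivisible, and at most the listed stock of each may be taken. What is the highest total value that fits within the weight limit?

Top feasible selections:
- 2×A + 2×C: weight 18, value 88
- 2×A + 1×C: weight 16, value 82
- 2×A: weight 14, value 76
- 1×A + 1×B + 2×C: weight 18, value 74
Best: $88.

$88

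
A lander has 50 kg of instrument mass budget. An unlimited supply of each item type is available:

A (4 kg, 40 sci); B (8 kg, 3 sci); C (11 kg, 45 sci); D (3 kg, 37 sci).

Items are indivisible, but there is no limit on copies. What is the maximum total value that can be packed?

Best value-per-unit is D at 37/3; filling with it alone gives 16×37 = 592.
Optimal mix: 2×A + 14×D → mass 50, value 598.

598 sci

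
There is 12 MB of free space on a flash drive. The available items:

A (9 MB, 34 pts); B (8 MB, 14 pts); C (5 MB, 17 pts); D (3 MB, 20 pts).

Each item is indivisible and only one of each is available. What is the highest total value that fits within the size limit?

54 pts

Check high-value combinations within 12 MB:
- A+D: size 9+3=12, value 34+20=54
- C+D: size 5+3=8, value 17+20=37
- A: size 9, value 34
Best: 54 pts.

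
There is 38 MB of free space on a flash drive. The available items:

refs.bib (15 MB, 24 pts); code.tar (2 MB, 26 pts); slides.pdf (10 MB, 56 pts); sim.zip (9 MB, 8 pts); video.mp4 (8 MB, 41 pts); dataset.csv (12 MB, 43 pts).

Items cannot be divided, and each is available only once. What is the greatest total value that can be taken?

Check high-value combinations within 38 MB:
- code.tar+slides.pdf+video.mp4+dataset.csv: size 2+10+8+12=32, value 26+56+41+43=166
- refs.bib+code.tar+slides.pdf+video.mp4: size 15+2+10+8=35, value 24+26+56+41=147
- slides.pdf+video.mp4+dataset.csv: size 10+8+12=30, value 56+41+43=140
Best: 166 pts.

166 pts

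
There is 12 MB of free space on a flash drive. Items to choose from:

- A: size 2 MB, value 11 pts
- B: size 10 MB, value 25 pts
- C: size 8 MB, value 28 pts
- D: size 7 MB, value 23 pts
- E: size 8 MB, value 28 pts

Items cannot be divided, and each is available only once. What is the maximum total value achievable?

39 pts

This is a 0/1 knapsack; check combinations near the capacity.
- A+C: size 2+8=10, value 11+28=39
- A+E: size 2+8=10, value 11+28=39
- A+B: size 2+10=12, value 11+25=36
- A+D: size 2+7=9, value 11+23=34
Best: 39 pts.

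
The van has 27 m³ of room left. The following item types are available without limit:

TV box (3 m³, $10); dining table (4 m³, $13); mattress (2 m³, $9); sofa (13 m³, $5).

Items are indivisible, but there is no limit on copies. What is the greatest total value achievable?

$118

Best value-per-unit is mattress at 9/2; filling with it alone gives 13×9 = 117.
Optimal mix: 1×TV box + 12×mattress → volume 27, value 118.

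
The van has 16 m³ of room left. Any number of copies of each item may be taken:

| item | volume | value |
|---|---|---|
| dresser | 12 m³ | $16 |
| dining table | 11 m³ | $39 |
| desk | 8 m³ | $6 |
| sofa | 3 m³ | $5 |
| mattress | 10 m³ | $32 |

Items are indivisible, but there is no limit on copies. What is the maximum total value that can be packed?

$44

Best value-per-unit is dining table at 39/11; filling with it alone gives 1×39 = 39.
Optimal mix: 1×dining table + 1×sofa → volume 14, value 44.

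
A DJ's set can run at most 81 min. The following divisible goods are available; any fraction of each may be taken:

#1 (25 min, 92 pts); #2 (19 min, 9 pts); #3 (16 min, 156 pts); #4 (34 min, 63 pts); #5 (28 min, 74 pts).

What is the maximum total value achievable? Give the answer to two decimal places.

Take in order of value per unit:
- #3 (156/16 per unit): all 16 → value 156, running total 156.00
- #1 (92/25 per unit): all 25 → value 92, running total 248.00
- #5 (74/28 per unit): all 28 → value 74, running total 322.00
- #4 (63/34 per unit): 12 of 34 → value 12×63/34 = 22.2353, running total 344.24
Total 344.24.

344.24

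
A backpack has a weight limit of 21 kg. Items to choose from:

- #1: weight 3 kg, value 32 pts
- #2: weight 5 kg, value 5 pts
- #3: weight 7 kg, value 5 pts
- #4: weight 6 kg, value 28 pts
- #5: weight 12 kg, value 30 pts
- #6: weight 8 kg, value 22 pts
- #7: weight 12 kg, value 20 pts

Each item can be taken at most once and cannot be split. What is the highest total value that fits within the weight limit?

90 pts

Check high-value combinations within 21 kg:
- #1+#4+#5: weight 3+6+12=21, value 32+28+30=90
- #1+#4+#6: weight 3+6+8=17, value 32+28+22=82
- #1+#4+#7: weight 3+6+12=21, value 32+28+20=80
- #1+#2+#3+#4: weight 3+5+7+6=21, value 32+5+5+28=70
Best: 90 pts.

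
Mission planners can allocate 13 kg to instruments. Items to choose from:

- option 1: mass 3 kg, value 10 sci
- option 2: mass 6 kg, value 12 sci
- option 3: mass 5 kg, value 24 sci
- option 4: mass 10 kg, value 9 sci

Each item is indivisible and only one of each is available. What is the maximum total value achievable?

Check high-value combinations within 13 kg:
- option 2+option 3: mass 6+5=11, value 12+24=36
- option 1+option 3: mass 3+5=8, value 10+24=34
- option 3: mass 5, value 24
- option 1+option 2: mass 3+6=9, value 10+12=22
Best: 36 sci.

36 sci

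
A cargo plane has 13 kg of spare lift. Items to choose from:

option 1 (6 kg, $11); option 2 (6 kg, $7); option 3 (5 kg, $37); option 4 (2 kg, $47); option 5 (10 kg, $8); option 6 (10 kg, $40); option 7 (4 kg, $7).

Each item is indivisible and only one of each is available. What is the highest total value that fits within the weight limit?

Check high-value combinations within 13 kg:
- option 1+option 3+option 4: weight 6+5+2=13, value 11+37+47=95
- option 3+option 4+option 7: weight 5+2+4=11, value 37+47+7=91
- option 2+option 3+option 4: weight 6+5+2=13, value 7+37+47=91
- option 4+option 6: weight 2+10=12, value 47+40=87
Best: $95.

$95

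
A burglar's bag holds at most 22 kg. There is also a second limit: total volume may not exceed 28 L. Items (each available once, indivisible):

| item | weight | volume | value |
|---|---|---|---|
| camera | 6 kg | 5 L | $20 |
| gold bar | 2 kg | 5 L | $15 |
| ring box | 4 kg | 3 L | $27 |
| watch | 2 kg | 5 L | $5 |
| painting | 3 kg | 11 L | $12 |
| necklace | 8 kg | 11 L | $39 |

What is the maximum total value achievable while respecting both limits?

$101

Feasible sets respecting both limits:
- camera+gold bar+ring box+necklace: weight 20, volume 24, value 101
- camera+ring box+watch+necklace: weight 20, volume 24, value 91
- camera+ring box+necklace: weight 18, volume 19, value 86
- gold bar+ring box+watch+necklace: weight 16, volume 24, value 86
Best: $101.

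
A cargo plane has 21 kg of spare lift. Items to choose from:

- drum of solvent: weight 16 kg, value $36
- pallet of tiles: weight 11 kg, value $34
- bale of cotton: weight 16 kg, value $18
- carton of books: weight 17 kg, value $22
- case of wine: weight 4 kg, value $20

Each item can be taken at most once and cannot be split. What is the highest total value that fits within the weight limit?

Check high-value combinations within 21 kg:
- drum of solvent+case of wine: weight 16+4=20, value 36+20=56
- pallet of tiles+case of wine: weight 11+4=15, value 34+20=54
- carton of books+case of wine: weight 17+4=21, value 22+20=42
Best: $56.

$56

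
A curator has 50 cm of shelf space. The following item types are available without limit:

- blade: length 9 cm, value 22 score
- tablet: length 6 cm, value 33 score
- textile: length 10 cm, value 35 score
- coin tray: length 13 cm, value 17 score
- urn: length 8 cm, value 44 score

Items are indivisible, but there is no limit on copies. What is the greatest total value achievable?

275 score

Best value-per-unit is tablet at 33/6; filling with it alone gives 8×33 = 264.
Optimal mix: 7×tablet + 1×urn → length 50, value 275.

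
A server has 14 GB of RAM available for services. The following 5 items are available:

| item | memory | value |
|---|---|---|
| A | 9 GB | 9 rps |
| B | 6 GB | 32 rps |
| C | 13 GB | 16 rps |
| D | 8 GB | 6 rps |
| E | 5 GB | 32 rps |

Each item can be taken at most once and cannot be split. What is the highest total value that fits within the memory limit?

64 rps

Check high-value combinations within 14 GB:
- B+E: memory 6+5=11, value 32+32=64
- A+E: memory 9+5=14, value 9+32=41
- D+E: memory 8+5=13, value 6+32=38
- B+D: memory 6+8=14, value 32+6=38
- E: memory 5, value 32
Best: 64 rps.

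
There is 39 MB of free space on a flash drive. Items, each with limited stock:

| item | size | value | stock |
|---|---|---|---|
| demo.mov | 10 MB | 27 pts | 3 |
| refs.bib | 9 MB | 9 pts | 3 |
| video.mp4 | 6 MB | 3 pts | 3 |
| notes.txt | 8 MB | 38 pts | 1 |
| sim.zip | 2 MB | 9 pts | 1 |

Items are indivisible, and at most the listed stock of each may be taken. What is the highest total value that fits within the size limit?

Top feasible selections:
- 3×demo.mov + 1×notes.txt: size 38, value 119
- 2×demo.mov + 1×refs.bib + 1×notes.txt + 1×sim.zip: size 39, value 110
Best: 119 pts.

119 pts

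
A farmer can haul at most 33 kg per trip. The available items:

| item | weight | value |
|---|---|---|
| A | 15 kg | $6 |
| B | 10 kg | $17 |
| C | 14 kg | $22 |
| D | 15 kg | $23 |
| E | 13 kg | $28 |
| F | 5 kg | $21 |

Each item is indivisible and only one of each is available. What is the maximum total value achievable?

$72

This is a 0/1 knapsack; check combinations near the capacity.
- D+E+F: weight 15+13+5=33, value 23+28+21=72
- C+E+F: weight 14+13+5=32, value 22+28+21=71
- B+E+F: weight 10+13+5=28, value 17+28+21=66
- B+D+F: weight 10+15+5=30, value 17+23+21=61
- B+C+F: weight 10+14+5=29, value 17+22+21=60
Best: $72.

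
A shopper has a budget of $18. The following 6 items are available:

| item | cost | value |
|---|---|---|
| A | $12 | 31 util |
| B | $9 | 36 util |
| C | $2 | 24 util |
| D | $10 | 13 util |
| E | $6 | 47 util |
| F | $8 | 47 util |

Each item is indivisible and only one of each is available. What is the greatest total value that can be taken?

118 util

Check high-value combinations within $18:
- C+E+F: cost 2+6+8=16, value 24+47+47=118
- B+C+E: cost 9+2+6=17, value 36+24+47=107
- E+F: cost 6+8=14, value 47+47=94
- C+D+E: cost 2+10+6=18, value 24+13+47=84
- B+E: cost 9+6=15, value 36+47=83
Best: 118 util.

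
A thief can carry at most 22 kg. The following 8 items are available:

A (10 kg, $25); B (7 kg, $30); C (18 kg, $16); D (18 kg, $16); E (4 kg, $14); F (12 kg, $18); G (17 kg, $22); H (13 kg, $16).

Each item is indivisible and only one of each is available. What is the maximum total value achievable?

Check high-value combinations within 22 kg:
- A+B+E: weight 10+7+4=21, value 25+30+14=69
- A+B: weight 10+7=17, value 25+30=55
- B+F: weight 7+12=19, value 30+18=48
- B+H: weight 7+13=20, value 30+16=46
- B+E: weight 7+4=11, value 30+14=44
Best: $69.

$69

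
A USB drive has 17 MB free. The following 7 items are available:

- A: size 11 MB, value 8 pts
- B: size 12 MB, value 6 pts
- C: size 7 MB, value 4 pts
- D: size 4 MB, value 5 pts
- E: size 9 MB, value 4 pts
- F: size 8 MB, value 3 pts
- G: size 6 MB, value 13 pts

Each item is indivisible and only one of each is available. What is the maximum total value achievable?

Check high-value combinations within 17 MB:
- C+D+G: size 7+4+6=17, value 4+5+13=22
- A+G: size 11+6=17, value 8+13=21
- D+G: size 4+6=10, value 5+13=18
Best: 22 pts.

22 pts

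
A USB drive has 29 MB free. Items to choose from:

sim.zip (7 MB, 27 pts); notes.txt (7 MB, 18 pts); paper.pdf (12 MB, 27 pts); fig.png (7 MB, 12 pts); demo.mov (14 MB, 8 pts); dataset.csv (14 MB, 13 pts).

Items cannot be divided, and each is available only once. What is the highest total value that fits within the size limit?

This is a 0/1 knapsack; check combinations near the capacity.
- sim.zip+notes.txt+paper.pdf: size 7+7+12=26, value 27+18+27=72
- sim.zip+paper.pdf+fig.png: size 7+12+7=26, value 27+27+12=66
- sim.zip+notes.txt+dataset.csv: size 7+7+14=28, value 27+18+13=58
Best: 72 pts.

72 pts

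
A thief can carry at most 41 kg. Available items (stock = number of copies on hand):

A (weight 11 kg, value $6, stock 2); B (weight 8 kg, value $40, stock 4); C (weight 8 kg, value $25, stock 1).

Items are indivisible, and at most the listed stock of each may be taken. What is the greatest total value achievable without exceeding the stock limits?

Best selections within weight 41 and stock limits:
- 4×B + 1×C: weight 40, value 185
- 4×B: weight 32, value 160
Best: $185.

$185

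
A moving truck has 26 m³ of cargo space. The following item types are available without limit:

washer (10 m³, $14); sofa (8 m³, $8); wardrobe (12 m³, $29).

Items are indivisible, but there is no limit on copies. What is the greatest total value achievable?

Best value-per-unit is wardrobe at 29/12, and filling with it alone uses volume 2×12=24. No mix of the others beats 2×29 = 58.

$58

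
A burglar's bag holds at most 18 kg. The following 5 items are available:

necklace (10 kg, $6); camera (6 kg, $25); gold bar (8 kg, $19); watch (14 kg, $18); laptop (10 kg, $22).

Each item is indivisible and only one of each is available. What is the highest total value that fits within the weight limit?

$47

Check high-value combinations within 18 kg:
- camera+laptop: weight 6+10=16, value 25+22=47
- camera+gold bar: weight 6+8=14, value 25+19=44
- gold bar+laptop: weight 8+10=18, value 19+22=41
- necklace+camera: weight 10+6=16, value 6+25=31
- camera: weight 6, value 25
Best: $47.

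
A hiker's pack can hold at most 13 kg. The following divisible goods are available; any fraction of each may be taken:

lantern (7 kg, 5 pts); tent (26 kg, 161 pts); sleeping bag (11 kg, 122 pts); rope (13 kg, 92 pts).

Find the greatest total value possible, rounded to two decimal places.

136.15

Take in order of value per unit:
- sleeping bag (122/11 per unit): all 11 → value 122, running total 122.00
- rope (92/13 per unit): 2 of 13 → value 2×92/13 = 14.1538, running total 136.15
Total 136.15.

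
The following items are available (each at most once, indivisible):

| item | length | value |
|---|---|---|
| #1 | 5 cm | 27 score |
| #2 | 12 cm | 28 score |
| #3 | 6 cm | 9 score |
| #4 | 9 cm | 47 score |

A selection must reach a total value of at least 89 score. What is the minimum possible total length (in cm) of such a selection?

26

Subsets with value ≥ 89, sorted by total length:
- #1+#2+#4: length 26, value 102
- #1+#2+#3+#4: length 32, value 111
Minimum length: 26 cm.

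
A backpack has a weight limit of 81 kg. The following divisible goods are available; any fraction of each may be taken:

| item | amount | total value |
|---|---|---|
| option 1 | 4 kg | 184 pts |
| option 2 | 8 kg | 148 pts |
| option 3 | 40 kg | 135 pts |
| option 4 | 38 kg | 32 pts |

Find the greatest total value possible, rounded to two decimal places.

Take in order of value per unit:
- option 1 (184/4 per unit): all 4 → value 184, running total 184.00
- option 2 (148/8 per unit): all 8 → value 148, running total 332.00
- option 3 (135/40 per unit): all 40 → value 135, running total 467.00
- option 4 (32/38 per unit): 29 of 38 → value 29×32/38 = 24.4211, running total 491.42
Total 491.42.

491.42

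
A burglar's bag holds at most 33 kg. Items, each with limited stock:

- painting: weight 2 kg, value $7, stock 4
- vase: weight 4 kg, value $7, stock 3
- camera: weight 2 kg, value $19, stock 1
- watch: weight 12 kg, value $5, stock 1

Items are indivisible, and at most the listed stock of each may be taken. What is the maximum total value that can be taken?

$68

Top feasible selections:
- 4×painting + 3×vase + 1×camera: weight 22, value 68
- 4×painting + 2×vase + 1×camera + 1×watch: weight 30, value 66
- 3×painting + 3×vase + 1×camera + 1×watch: weight 32, value 66
Best: $68.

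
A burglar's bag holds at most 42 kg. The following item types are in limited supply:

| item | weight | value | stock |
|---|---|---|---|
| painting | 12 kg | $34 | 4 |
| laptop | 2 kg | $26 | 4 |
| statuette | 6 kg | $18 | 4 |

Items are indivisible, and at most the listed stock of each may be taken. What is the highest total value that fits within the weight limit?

$192

Top feasible selections:
- 1×painting + 4×laptop + 3×statuette: weight 38, value 192
- 2×painting + 4×laptop + 1×statuette: weight 38, value 190
- 1×painting + 3×laptop + 4×statuette: weight 42, value 184
- 2×painting + 3×laptop + 2×statuette: weight 42, value 182
Best: $192.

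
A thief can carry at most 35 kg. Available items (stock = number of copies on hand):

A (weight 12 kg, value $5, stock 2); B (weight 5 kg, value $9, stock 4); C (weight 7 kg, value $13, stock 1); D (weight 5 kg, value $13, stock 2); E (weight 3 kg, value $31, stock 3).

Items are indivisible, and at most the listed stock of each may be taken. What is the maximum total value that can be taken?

Best selections within weight 35 and stock limits:
- 3×B + 2×D + 3×E: weight 34, value 146
- 4×B + 1×D + 3×E: weight 34, value 142
Best: $146.

$146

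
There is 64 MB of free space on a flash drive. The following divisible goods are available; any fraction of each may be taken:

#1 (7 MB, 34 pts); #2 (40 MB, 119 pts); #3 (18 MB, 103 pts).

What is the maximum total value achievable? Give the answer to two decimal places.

Take in order of value per unit:
- #3 (103/18 per unit): all 18 → value 103, running total 103.00
- #1 (34/7 per unit): all 7 → value 34, running total 137.00
- #2 (119/40 per unit): 39 of 40 → value 39×119/40 = 116.0250, running total 253.03
Total 253.03.

253.03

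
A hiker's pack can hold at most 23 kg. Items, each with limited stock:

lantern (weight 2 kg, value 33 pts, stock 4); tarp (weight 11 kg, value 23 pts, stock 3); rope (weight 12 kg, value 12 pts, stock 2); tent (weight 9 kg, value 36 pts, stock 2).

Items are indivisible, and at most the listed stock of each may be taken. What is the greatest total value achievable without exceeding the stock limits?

Best selections within weight 23 and stock limits:
- 4×lantern + 1×tent: weight 17, value 168
- 4×lantern + 1×tarp: weight 19, value 155
- 4×lantern + 1×rope: weight 20, value 144
Best: 168 pts.

168 pts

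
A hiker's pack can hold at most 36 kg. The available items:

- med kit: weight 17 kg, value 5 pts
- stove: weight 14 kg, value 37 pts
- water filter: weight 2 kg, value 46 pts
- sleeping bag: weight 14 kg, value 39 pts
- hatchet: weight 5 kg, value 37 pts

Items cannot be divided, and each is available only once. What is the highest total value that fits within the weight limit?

159 pts

Check high-value combinations within 36 kg:
- stove+water filter+sleeping bag+hatchet: weight 14+2+14+5=35, value 37+46+39+37=159
- water filter+sleeping bag+hatchet: weight 2+14+5=21, value 46+39+37=122
- stove+water filter+sleeping bag: weight 14+2+14=30, value 37+46+39=122
- stove+water filter+hatchet: weight 14+2+5=21, value 37+46+37=120
Best: 159 pts.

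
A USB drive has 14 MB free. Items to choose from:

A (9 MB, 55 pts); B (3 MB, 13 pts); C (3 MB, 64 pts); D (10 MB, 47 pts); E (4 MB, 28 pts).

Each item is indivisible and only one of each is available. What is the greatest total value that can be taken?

Check high-value combinations within 14 MB:
- A+C: size 9+3=12, value 55+64=119
- C+D: size 3+10=13, value 64+47=111
- B+C+E: size 3+3+4=10, value 13+64+28=105
- C+E: size 3+4=7, value 64+28=92
- A+E: size 9+4=13, value 55+28=83
Best: 119 pts.

119 pts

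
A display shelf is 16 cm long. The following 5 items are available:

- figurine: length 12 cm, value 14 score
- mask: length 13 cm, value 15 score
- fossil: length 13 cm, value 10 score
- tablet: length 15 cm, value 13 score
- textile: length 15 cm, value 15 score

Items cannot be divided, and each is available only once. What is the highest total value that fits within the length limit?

This is a 0/1 knapsack; check combinations near the capacity.
- mask: length 13, value 15
- textile: length 15, value 15
- figurine: length 12, value 14
- tablet: length 15, value 13
- fossil: length 13, value 10
Best: 15 score.

15 score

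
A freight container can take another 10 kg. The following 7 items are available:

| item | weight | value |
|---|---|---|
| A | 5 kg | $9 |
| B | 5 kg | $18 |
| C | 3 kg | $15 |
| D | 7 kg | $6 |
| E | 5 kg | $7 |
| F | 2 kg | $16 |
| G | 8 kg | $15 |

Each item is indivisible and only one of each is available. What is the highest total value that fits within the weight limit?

Check high-value combinations within 10 kg:
- B+C+F: weight 5+3+2=10, value 18+15+16=49
- A+C+F: weight 5+3+2=10, value 9+15+16=40
- C+E+F: weight 3+5+2=10, value 15+7+16=38
- B+F: weight 5+2=7, value 18+16=34
Best: $49.

$49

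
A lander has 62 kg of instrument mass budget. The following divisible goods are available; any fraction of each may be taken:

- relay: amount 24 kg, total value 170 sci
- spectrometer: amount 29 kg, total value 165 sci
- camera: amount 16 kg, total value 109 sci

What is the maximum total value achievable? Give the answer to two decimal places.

Take in order of value per unit:
- relay (170/24 per unit): all 24 → value 170, running total 170.00
- camera (109/16 per unit): all 16 → value 109, running total 279.00
- spectrometer (165/29 per unit): 22 of 29 → value 22×165/29 = 125.1724, running total 404.17
Total 404.17.

404.17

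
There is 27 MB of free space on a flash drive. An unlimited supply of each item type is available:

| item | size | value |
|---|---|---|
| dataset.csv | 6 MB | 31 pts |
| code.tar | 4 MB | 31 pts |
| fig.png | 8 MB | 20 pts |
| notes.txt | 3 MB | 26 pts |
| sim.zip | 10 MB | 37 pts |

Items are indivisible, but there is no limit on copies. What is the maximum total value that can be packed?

234 pts

Best value-per-unit is notes.txt at 26/3, and filling with it alone uses size 9×3=27. No mix of the others beats 9×26 = 234.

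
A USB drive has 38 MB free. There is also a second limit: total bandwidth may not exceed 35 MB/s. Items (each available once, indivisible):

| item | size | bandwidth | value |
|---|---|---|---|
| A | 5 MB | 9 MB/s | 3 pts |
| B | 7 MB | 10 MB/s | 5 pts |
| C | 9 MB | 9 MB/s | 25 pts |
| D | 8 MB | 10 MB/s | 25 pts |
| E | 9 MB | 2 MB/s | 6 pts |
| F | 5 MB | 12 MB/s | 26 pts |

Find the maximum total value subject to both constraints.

82 pts

Feasible sets respecting both limits:
- C+D+E+F: size 31, bandwidth 33, value 82
- C+D+F: size 22, bandwidth 31, value 76
- B+C+E+F: size 30, bandwidth 33, value 62
Best: 82 pts.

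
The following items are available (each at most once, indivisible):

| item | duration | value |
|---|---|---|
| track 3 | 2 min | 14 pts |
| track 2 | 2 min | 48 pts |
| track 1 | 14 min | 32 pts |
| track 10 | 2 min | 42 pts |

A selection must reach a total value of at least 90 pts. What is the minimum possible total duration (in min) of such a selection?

Subsets with value ≥ 90, sorted by total duration:
- track 2+track 10: duration 4, value 90
- track 3+track 2+track 10: duration 6, value 104
- track 2+track 1+track 10: duration 18, value 122
- track 3+track 2+track 1: duration 18, value 94
Minimum duration: 4 min.

4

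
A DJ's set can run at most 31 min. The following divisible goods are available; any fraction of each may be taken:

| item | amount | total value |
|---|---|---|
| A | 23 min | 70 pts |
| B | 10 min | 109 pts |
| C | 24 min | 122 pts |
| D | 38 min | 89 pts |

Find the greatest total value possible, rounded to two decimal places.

215.75

Take in order of value per unit:
- B (109/10 per unit): all 10 → value 109, running total 109.00
- C (122/24 per unit): 21 of 24 → value 21×122/24 = 106.7500, running total 215.75
Total 215.75.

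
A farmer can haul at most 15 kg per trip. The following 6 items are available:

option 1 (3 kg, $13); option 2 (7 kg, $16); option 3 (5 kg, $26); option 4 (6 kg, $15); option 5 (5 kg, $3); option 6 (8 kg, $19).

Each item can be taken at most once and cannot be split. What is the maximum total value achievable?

This is a 0/1 knapsack; check combinations near the capacity.
- option 1+option 2+option 3: weight 3+7+5=15, value 13+16+26=55
- option 1+option 3+option 4: weight 3+5+6=14, value 13+26+15=54
- option 3+option 6: weight 5+8=13, value 26+19=45
Best: $55.

$55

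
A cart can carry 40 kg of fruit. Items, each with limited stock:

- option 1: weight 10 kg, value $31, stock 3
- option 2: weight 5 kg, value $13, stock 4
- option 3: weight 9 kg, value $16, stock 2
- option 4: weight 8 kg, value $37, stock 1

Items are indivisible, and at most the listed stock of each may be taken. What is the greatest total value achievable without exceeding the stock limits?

$130

Top feasible selections:
- 3×option 1 + 1×option 4: weight 38, value 130
- 2×option 1 + 2×option 2 + 1×option 4: weight 38, value 125
- 1×option 1 + 4×option 2 + 1×option 4: weight 38, value 120
- 3×option 1 + 2×option 2: weight 40, value 119
Best: $130.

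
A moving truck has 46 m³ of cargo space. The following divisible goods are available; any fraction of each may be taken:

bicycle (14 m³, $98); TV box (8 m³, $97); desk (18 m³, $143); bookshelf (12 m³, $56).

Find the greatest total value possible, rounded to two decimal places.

366.00

Take in order of value per unit:
- TV box (97/8 per unit): all 8 → value 97, running total 97.00
- desk (143/18 per unit): all 18 → value 143, running total 240.00
- bicycle (98/14 per unit): all 14 → value 98, running total 338.00
- bookshelf (56/12 per unit): 6 of 12 → value 6×56/12 = 28.0000, running total 366.00
Total 366.00.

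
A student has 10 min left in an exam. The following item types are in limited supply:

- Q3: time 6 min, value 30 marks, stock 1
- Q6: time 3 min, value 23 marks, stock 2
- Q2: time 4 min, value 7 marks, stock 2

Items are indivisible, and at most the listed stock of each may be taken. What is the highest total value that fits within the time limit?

53 marks

Best selections within time 10 and stock limits:
- 1×Q3 + 1×Q6: time 9, value 53
- 2×Q6 + 1×Q2: time 10, value 53
- 2×Q6: time 6, value 46
Best: 53 marks.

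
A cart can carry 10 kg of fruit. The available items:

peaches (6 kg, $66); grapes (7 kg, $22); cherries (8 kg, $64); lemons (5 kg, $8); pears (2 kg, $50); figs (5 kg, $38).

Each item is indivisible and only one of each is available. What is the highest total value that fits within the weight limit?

Check high-value combinations within 10 kg:
- peaches+pears: weight 6+2=8, value 66+50=116
- cherries+pears: weight 8+2=10, value 64+50=114
- pears+figs: weight 2+5=7, value 50+38=88
- grapes+pears: weight 7+2=9, value 22+50=72
Best: $116.

$116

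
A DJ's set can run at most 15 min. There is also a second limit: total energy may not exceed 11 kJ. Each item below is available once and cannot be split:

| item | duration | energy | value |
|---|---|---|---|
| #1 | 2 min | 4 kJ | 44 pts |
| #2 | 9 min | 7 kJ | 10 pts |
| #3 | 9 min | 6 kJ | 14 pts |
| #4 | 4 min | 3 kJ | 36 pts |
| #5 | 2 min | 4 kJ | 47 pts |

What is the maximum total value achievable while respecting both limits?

Feasible sets respecting both limits:
- #1+#4+#5: duration 8, energy 11, value 127
- #1+#5: duration 4, energy 8, value 91
- #4+#5: duration 6, energy 7, value 83
- #1+#4: duration 6, energy 7, value 80
Best: 127 pts.

127 pts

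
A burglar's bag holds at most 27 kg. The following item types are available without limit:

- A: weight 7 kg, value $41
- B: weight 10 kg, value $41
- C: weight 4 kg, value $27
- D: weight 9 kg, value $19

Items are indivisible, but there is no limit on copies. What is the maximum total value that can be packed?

Best value-per-unit is C at 27/4; filling with it alone gives 6×27 = 162.
Optimal mix: 1×A + 5×C → weight 27, value 176.

$176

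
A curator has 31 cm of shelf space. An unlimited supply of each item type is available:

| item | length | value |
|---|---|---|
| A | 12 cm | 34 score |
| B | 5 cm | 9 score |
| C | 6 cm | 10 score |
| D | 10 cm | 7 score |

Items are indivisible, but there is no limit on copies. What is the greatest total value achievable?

Best value-per-unit is A at 34/12; filling with it alone gives 2×34 = 68.
Optimal mix: 2×A + 1×C → length 30, value 78.

78 score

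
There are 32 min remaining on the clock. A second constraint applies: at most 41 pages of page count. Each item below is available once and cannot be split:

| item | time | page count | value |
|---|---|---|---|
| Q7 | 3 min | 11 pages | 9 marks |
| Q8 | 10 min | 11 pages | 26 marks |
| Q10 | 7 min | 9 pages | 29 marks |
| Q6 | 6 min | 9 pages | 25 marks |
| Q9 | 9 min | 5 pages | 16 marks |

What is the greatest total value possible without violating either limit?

96 marks

Feasible sets respecting both limits:
- Q8+Q10+Q6+Q9: time 32, page count 34, value 96
- Q7+Q8+Q10+Q6: time 26, page count 40, value 89
- Q8+Q10+Q6: time 23, page count 29, value 80
Best: 96 marks.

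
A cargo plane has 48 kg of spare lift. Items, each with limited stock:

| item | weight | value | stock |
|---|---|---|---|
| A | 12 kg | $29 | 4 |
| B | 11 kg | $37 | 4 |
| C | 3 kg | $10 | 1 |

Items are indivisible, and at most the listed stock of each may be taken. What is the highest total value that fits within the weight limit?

Top feasible selections:
- 4×B + 1×C: weight 47, value 158
- 1×A + 3×B + 1×C: weight 48, value 150
- 4×B: weight 44, value 148
Best: $158.

$158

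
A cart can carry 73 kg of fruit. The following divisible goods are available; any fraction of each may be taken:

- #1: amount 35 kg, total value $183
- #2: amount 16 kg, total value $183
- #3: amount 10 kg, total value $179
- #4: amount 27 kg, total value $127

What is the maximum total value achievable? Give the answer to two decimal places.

601.44

Take in order of value per unit:
- #3 (179/10 per unit): all 10 → value 179, running total 179.00
- #2 (183/16 per unit): all 16 → value 183, running total 362.00
- #1 (183/35 per unit): all 35 → value 183, running total 545.00
- #4 (127/27 per unit): 12 of 27 → value 12×127/27 = 56.4444, running total 601.44
Total 601.44.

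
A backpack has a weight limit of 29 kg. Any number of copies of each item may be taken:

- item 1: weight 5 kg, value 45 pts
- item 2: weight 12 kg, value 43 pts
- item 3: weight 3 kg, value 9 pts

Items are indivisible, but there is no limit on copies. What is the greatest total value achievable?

Best value-per-unit is item 1 at 45/5; filling with it alone gives 5×45 = 225.
Optimal mix: 5×item 1 + 1×item 3 → weight 28, value 234.

234 pts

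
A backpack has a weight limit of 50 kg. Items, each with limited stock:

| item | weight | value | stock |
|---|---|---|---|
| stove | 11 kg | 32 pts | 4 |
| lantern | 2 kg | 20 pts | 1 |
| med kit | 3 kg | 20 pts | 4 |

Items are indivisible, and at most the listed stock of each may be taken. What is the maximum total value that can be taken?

Best selections within weight 50 and stock limits:
- 3×stove + 1×lantern + 4×med kit: weight 47, value 196
- 3×stove + 1×lantern + 3×med kit: weight 44, value 176
- 3×stove + 4×med kit: weight 45, value 176
- 4×stove + 1×lantern + 1×med kit: weight 49, value 168
Best: 196 pts.

196 pts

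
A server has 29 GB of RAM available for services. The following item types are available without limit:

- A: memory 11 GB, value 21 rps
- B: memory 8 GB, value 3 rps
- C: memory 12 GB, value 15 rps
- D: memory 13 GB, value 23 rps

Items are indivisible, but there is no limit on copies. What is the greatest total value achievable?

46 rps

Best value-per-unit is A at 21/11; filling with it alone gives 2×21 = 42.
Optimal mix: 2×D → memory 26, value 46.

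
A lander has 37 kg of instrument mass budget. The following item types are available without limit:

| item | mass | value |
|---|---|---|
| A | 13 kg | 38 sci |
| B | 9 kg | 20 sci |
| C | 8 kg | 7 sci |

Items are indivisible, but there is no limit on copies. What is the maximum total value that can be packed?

Best value-per-unit is A at 38/13; filling with it alone gives 2×38 = 76.
Optimal mix: 2×A + 1×B → mass 35, value 96.

96 sci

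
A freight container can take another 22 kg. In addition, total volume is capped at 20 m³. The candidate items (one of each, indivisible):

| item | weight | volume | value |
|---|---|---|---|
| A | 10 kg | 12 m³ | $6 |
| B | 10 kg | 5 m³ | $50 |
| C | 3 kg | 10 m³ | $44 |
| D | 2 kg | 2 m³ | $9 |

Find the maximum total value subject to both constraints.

$103

Feasible sets respecting both limits:
- B+C+D: weight 15, volume 17, value 103
- B+C: weight 13, volume 15, value 94
- A+B+D: weight 22, volume 19, value 65
- B+D: weight 12, volume 7, value 59
Best: $103.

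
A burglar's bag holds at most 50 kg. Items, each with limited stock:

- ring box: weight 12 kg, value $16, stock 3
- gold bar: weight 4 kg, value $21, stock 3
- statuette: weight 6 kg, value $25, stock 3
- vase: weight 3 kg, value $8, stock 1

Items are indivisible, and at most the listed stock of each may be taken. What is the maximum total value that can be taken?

$162

Best selections within weight 50 and stock limits:
- 1×ring box + 3×gold bar + 3×statuette + 1×vase: weight 45, value 162
- 1×ring box + 3×gold bar + 3×statuette: weight 42, value 154
- 2×ring box + 2×gold bar + 3×statuette: weight 50, value 149
Best: $162.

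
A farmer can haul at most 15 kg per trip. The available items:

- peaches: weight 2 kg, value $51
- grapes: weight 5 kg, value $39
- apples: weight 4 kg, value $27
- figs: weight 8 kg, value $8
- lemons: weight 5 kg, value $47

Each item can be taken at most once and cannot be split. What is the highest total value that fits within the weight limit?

This is a 0/1 knapsack; check combinations near the capacity.
- peaches+grapes+lemons: weight 2+5+5=12, value 51+39+47=137
- peaches+apples+lemons: weight 2+4+5=11, value 51+27+47=125
- peaches+grapes+apples: weight 2+5+4=11, value 51+39+27=117
- grapes+apples+lemons: weight 5+4+5=14, value 39+27+47=113
- peaches+figs+lemons: weight 2+8+5=15, value 51+8+47=106
Best: $137.

$137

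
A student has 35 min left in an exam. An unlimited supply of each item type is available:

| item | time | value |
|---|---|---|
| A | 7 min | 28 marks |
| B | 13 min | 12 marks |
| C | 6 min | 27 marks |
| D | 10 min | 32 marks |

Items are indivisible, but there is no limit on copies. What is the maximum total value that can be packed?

Best value-per-unit is C at 27/6; filling with it alone gives 5×27 = 135.
Optimal mix: 1×A + 3×C + 1×D → time 35, value 141.

141 marks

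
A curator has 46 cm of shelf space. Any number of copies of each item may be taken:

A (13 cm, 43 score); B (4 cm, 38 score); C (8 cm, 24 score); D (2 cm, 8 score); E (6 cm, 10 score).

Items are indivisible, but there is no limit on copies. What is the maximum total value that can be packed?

426 score

Best value-per-unit is B at 38/4; filling with it alone gives 11×38 = 418.
Optimal mix: 11×B + 1×D → length 46, value 426.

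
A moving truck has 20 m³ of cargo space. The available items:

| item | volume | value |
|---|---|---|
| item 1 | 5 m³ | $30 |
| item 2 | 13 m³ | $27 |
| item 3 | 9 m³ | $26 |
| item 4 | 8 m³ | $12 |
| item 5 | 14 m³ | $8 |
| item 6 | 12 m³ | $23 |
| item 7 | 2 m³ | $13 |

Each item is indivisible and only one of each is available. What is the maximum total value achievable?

$70

Check high-value combinations within 20 m³:
- item 1+item 2+item 7: volume 5+13+2=20, value 30+27+13=70
- item 1+item 3+item 7: volume 5+9+2=16, value 30+26+13=69
- item 1+item 6+item 7: volume 5+12+2=19, value 30+23+13=66
Best: $70.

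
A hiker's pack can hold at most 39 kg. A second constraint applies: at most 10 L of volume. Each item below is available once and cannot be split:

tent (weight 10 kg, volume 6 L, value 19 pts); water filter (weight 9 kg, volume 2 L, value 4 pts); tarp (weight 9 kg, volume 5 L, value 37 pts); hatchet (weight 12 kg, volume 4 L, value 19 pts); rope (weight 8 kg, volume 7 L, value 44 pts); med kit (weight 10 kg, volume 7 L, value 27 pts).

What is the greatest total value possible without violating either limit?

Feasible sets respecting both limits:
- tarp+hatchet: weight 21, volume 9, value 56
- water filter+rope: weight 17, volume 9, value 48
- rope: weight 8, volume 7, value 44
- water filter+tarp: weight 18, volume 7, value 41
Best: 56 pts.

56 pts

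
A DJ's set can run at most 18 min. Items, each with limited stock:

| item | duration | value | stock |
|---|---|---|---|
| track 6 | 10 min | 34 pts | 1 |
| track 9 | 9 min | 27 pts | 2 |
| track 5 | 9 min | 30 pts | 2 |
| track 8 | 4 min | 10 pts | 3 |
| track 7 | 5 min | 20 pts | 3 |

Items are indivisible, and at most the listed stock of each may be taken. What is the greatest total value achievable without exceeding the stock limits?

Best selections within duration 18 and stock limits:
- 3×track 7: duration 15, value 60
- 2×track 8 + 2×track 7: duration 18, value 60
- 1×track 5 + 1×track 8 + 1×track 7: duration 18, value 60
- 2×track 5: duration 18, value 60
Best: 60 pts.

60 pts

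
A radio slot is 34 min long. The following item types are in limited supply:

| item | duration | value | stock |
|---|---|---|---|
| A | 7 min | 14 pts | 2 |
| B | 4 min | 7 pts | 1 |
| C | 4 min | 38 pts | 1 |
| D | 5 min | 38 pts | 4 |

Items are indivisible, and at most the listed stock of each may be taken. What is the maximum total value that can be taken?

Top feasible selections:
- 1×A + 1×C + 4×D: duration 31, value 204
- 1×B + 1×C + 4×D: duration 28, value 197
Best: 204 pts.

204 pts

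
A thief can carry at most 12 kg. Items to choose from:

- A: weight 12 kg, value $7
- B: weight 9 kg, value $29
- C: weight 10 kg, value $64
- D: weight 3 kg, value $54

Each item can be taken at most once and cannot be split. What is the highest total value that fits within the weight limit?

Check high-value combinations within 12 kg:
- B+D: weight 9+3=12, value 29+54=83
- C: weight 10, value 64
- D: weight 3, value 54
Best: $83.

$83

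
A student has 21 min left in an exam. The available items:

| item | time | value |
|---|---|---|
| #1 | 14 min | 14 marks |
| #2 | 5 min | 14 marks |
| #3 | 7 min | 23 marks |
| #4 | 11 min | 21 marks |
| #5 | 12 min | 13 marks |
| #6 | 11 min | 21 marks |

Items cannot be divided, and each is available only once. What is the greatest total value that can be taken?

Check high-value combinations within 21 min:
- #3+#4: time 7+11=18, value 23+21=44
- #3+#6: time 7+11=18, value 23+21=44
- #2+#3: time 5+7=12, value 14+23=37
- #1+#3: time 14+7=21, value 14+23=37
- #3+#5: time 7+12=19, value 23+13=36
Best: 44 marks.

44 marks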